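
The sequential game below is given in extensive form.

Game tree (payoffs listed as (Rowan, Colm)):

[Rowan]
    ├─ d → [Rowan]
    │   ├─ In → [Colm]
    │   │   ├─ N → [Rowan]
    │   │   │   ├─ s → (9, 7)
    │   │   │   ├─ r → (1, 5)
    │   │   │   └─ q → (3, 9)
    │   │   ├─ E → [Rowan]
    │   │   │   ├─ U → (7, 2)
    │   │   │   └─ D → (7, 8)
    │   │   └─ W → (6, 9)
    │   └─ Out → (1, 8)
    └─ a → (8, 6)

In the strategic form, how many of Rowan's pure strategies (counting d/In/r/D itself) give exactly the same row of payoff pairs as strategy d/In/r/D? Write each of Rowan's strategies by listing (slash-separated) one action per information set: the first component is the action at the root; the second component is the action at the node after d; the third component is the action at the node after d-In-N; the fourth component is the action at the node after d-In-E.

1

Row for d/In/r/D (columns N, E, W): (1,5) (7,8) (6,9).
Every one of Rowan's information sets is on the play path for some reply by Colm when Rowan follows d/In/r/D.
Changing the action at any of them therefore changes at least one column, so only d/In/r/D itself gives this row.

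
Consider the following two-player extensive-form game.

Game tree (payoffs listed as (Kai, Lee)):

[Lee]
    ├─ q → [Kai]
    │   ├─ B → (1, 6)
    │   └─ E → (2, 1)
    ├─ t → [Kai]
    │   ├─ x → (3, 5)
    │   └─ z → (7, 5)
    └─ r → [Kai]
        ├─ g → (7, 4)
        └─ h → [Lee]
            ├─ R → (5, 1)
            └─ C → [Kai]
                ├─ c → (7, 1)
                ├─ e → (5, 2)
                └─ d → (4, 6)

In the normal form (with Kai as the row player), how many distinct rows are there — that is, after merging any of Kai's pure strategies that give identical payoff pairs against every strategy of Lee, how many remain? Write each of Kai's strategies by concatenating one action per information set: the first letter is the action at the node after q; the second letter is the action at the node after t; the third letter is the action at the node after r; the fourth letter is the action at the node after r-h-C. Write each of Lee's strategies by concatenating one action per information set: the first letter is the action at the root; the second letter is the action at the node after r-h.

Kai has 24 pure strategies: Bxgc, Bxge, Bxgd, Bxhc, Bxhe, Bxhd, Bzgc, Bzge, Bzgd, Bzhc, Bzhe, Bzhd, Exgc, Exge, Exgd, Exhc, Exhe, Exhd, Ezgc, Ezge, Ezgd, Ezhc, Ezhe, Ezhd. Columns: qR, qC, tR, tC, rR, rC.
{Bxgc, Bxge, Bxgd} → row (1,6) (1,6) (3,5) (3,5) (7,4) (7,4)
{Bxhc} → row (1,6) (1,6) (3,5) (3,5) (5,1) (7,1)
{Bxhe} → row (1,6) (1,6) (3,5) (3,5) (5,1) (5,2)
{Bxhd} → row (1,6) (1,6) (3,5) (3,5) (5,1) (4,6)
{Bzgc, Bzge, Bzgd} → row (1,6) (1,6) (7,5) (7,5) (7,4) (7,4)
{Bzhc} → row (1,6) (1,6) (7,5) (7,5) (5,1) (7,1)
{Bzhe} → row (1,6) (1,6) (7,5) (7,5) (5,1) (5,2)
{Bzhd} → row (1,6) (1,6) (7,5) (7,5) (5,1) (4,6)
{Exgc, Exge, Exgd} → row (2,1) (2,1) (3,5) (3,5) (7,4) (7,4)
{Exhc} → row (2,1) (2,1) (3,5) (3,5) (5,1) (7,1)
{Exhe} → row (2,1) (2,1) (3,5) (3,5) (5,1) (5,2)
{Exhd} → row (2,1) (2,1) (3,5) (3,5) (5,1) (4,6)
{Ezgc, Ezge, Ezgd} → row (2,1) (2,1) (7,5) (7,5) (7,4) (7,4)
{Ezhc} → row (2,1) (2,1) (7,5) (7,5) (5,1) (7,1)
{Ezhe} → row (2,1) (2,1) (7,5) (7,5) (5,1) (5,2)
{Ezhd} → row (2,1) (2,1) (7,5) (7,5) (5,1) (4,6)
That's 16 distinct rows out of 24 strategies.

16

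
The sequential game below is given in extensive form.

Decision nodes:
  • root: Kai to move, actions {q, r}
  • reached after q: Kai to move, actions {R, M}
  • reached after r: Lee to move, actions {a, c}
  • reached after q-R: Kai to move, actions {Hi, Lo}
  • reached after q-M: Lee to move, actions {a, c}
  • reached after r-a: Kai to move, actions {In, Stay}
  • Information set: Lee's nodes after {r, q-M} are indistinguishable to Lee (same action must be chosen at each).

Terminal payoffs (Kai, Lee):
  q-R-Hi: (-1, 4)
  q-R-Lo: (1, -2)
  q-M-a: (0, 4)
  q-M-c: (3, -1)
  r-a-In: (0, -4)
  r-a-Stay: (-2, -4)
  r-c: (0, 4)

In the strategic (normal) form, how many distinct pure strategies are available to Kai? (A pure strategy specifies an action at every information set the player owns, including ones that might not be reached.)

Kai owns the root with actions {q, r} — two choices.
Kai owns the node after q with actions {R, M} — two choices.
Kai owns the node after q-R with actions {Hi, Lo} — two choices.
Kai owns the node after r-a with actions {In, Stay} — two choices.
A pure strategy fixes one action at each information set independently, so the count is the product 2 × 2 × 2 × 2 = 16.

16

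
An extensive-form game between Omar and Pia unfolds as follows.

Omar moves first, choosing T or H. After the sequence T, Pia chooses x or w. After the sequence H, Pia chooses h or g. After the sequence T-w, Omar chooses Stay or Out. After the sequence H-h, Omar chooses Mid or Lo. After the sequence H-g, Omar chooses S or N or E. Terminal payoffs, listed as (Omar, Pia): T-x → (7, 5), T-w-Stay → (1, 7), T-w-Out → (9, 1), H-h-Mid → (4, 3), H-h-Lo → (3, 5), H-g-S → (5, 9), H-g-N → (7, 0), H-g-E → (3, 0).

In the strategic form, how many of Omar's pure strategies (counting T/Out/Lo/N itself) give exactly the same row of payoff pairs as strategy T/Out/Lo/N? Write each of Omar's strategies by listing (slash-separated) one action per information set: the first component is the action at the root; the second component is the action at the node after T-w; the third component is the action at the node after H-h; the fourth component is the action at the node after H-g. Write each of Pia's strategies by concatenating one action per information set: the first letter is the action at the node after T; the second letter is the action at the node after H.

Row for T/Out/Lo/N (columns xh, xg, wh, wg): (7,5) (7,5) (9,1) (9,1).
Under T/Out/Lo/N, Omar's choice at the node after H-h and at the node after H-g can never be reached regardless of what Pia does, so varying those choices leaves every outcome unchanged.
Holding the reachable choices fixed and varying the unreachable ones freely already gives 2 × 3 = 6 equivalent strategies.
No other strategy reproduces this row, so those 6 are the full class: T/Out/Mid/S, T/Out/Mid/N, T/Out/Mid/E, T/Out/Lo/S, T/Out/Lo/N, T/Out/Lo/E.

6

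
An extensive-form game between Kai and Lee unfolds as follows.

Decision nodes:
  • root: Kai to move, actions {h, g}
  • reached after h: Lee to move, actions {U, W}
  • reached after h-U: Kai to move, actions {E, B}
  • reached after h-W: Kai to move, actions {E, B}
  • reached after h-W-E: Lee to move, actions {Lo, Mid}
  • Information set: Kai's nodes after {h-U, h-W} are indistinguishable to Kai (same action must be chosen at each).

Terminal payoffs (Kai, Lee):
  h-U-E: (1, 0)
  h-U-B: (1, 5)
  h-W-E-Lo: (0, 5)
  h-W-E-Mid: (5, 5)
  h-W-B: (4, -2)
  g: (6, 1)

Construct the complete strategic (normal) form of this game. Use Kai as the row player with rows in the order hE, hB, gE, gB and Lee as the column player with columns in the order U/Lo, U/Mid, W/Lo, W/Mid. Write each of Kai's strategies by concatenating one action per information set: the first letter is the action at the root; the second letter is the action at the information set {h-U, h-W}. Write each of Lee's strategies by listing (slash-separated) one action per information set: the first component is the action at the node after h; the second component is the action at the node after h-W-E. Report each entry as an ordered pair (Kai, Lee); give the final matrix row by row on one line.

hE: (1,0) (1,0) (0,5) (5,5) | hB: (1,5) (1,5) (4,-2) (4,-2) | gE: (6,1) (6,1) (6,1) (6,1) | gB: (6,1) (6,1) (6,1) (6,1)

         U/Lo    U/Mid     W/Lo    W/Mid
  hE    (1,0)    (1,0)    (0,5)    (5,5)
  hB    (1,5)    (1,5)   (4,-2)   (4,-2)
  gE    (6,1)    (6,1)    (6,1)    (6,1)
  gB    (6,1)    (6,1)    (6,1)    (6,1)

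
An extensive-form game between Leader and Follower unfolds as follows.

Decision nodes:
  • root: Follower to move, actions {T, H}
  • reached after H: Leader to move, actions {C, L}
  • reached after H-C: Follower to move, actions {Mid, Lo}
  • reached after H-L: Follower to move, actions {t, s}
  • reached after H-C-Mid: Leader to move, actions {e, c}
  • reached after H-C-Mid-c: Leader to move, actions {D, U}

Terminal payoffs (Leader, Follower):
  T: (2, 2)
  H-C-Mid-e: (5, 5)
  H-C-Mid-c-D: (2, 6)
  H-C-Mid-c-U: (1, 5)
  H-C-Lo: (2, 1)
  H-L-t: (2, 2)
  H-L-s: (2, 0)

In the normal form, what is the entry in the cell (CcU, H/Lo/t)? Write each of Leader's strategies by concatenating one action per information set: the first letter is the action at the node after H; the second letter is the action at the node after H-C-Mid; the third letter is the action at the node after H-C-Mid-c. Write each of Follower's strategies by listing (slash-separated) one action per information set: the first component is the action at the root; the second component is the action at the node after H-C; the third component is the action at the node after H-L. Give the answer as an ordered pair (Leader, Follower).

Trace the play path from the root:
  Follower plays H
  Leader plays C at [H]
  Follower plays Lo at [H-C]
→ terminal payoff (2, 1).
(Leader's choice at the node after H-C-Mid is never reached on this path, so it doesn't affect the outcome.)

(2, 1)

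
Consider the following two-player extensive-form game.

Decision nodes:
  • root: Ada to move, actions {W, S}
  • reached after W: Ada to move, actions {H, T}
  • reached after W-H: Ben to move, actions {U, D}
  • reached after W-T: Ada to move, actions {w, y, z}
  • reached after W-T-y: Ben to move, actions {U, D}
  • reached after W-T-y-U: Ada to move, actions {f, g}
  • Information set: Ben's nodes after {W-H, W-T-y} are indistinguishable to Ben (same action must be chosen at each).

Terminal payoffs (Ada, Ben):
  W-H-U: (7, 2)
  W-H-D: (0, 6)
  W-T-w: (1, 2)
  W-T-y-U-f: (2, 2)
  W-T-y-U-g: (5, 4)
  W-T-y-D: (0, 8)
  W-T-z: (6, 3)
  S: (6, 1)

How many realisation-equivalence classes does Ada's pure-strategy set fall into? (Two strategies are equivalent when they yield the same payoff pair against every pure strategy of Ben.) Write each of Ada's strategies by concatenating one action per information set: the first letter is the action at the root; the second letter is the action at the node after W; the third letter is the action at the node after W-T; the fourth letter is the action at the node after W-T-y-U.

6

Ada has 24 pure strategies: WHwf, WHwg, WHyf, WHyg, WHzf, WHzg, WTwf, WTwg, WTyf, WTyg, WTzf, WTzg, SHwf, SHwg, SHyf, SHyg, SHzf, SHzg, STwf, STwg, STyf, STyg, STzf, STzg. Columns: U, D.
{WHwf, WHwg, WHyf, WHyg, WHzf, WHzg} → row (7,2) (0,6)
{WTwf, WTwg} → row (1,2) (1,2)
{WTyf} → row (2,2) (0,8)
{WTyg} → row (5,4) (0,8)
{WTzf, WTzg} → row (6,3) (6,3)
{SHwf, SHwg, SHyf, SHyg, SHzf, SHzg, STwf, STwg, STyf, STyg, STzf, STzg} → row (6,1) (6,1)
That's 6 distinct rows out of 24 strategies.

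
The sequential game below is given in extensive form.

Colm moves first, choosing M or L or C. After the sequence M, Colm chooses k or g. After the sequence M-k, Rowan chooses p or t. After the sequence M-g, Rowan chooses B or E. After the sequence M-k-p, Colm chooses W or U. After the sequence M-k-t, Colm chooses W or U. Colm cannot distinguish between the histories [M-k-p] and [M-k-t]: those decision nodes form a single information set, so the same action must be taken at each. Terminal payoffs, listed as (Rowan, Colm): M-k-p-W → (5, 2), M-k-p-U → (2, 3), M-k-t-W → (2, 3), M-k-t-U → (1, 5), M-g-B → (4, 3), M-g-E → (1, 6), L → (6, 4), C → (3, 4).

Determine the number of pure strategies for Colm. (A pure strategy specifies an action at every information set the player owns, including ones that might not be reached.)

12

Colm owns the root with actions {M, L, C} — three choices.
Colm owns the node after M with actions {k, g} — two choices.
Colm owns the information set {M-k-p, M-k-t} with actions {W, U} — two choices.
A pure strategy fixes one action at each information set independently, so the count is the product 3 × 2 × 2 = 12.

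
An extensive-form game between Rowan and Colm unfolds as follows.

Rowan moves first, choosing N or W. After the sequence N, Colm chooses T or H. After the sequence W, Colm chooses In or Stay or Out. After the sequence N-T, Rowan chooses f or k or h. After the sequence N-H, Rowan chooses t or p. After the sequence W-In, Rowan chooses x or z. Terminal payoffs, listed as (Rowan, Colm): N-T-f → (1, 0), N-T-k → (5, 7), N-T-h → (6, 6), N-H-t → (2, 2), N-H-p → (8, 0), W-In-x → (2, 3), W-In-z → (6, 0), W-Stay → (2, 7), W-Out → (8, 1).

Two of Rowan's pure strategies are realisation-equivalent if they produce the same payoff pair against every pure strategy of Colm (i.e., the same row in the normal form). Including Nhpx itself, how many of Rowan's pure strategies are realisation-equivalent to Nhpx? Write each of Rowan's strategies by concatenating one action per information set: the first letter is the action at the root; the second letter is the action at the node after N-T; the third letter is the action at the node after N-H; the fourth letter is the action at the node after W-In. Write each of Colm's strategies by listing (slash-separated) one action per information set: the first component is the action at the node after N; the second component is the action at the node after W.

Row for Nhpx (columns T/In, T/Stay, T/Out, H/In, H/Stay, H/Out): (6,6) (6,6) (6,6) (8,0) (8,0) (8,0).
Under Nhpx, Rowan's choice at the node after W-In can never be reached regardless of what Colm does, so varying those choices leaves every outcome unchanged.
Holding the reachable choices fixed and varying the unreachable one freely already gives 2 equivalent strategies.
No other strategy reproduces this row, so those 2 are the full class: Nhpx, Nhpz.

2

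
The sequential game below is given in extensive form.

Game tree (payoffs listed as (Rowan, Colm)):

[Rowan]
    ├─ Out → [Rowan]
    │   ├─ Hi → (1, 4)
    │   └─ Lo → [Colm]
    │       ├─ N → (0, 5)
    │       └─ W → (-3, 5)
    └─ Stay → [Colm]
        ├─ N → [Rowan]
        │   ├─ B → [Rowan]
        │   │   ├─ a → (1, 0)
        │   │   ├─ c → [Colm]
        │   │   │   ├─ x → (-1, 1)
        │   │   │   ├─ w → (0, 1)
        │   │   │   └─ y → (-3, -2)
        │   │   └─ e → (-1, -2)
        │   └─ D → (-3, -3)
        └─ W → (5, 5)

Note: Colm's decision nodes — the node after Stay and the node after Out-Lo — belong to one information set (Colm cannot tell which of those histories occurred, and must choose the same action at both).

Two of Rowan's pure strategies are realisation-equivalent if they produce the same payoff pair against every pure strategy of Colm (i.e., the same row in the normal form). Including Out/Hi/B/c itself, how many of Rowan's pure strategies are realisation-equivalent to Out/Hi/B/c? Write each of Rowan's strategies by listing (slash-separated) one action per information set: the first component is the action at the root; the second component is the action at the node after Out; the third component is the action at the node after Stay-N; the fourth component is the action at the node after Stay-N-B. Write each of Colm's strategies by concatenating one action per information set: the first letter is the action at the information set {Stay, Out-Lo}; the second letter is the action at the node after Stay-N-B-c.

Row for Out/Hi/B/c (columns Nx, Nw, Ny, Wx, Ww, Wy): (1,4) (1,4) (1,4) (1,4) (1,4) (1,4).
Under Out/Hi/B/c, Rowan's choice at the node after Stay-N and at the node after Stay-N-B can never be reached regardless of what Colm does, so varying those choices leaves every outcome unchanged.
Holding the reachable choices fixed and varying the unreachable ones freely already gives 2 × 3 = 6 equivalent strategies.
No other strategy reproduces this row, so those 6 are the full class: Out/Hi/B/a, Out/Hi/B/c, Out/Hi/B/e, Out/Hi/D/a, Out/Hi/D/c, Out/Hi/D/e.

6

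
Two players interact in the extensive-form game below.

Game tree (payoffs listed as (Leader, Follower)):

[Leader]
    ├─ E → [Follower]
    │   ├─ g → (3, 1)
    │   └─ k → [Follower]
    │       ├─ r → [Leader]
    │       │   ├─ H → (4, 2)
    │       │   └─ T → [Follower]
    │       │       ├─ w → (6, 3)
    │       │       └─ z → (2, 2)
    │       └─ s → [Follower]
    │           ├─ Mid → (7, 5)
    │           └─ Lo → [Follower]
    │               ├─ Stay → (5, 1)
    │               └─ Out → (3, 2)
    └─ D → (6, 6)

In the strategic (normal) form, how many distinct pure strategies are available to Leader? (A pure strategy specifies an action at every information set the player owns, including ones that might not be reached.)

Leader owns the root with actions {E, D} — two choices.
Leader owns the node after E-k-r with actions {H, T} — two choices.
A pure strategy fixes one action at each information set independently, so the count is the product 2 × 2 = 4.
(For reference, Follower has 32 pure strategies, giving a 4×32 normal-form matrix.)

4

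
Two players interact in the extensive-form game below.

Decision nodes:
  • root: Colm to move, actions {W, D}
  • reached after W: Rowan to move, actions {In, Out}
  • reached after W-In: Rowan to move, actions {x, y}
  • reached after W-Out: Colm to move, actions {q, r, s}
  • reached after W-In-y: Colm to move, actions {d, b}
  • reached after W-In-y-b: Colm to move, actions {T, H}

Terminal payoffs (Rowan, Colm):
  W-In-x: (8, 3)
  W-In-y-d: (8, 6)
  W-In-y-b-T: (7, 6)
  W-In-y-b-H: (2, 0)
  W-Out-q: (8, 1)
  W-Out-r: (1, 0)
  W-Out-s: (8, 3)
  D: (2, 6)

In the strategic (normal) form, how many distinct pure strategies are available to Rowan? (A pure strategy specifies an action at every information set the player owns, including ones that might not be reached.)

Rowan owns the node after W with actions {In, Out} — two choices.
Rowan owns the node after W-In with actions {x, y} — two choices.
A pure strategy fixes one action at each information set independently, so the count is the product 2 × 2 = 4.

4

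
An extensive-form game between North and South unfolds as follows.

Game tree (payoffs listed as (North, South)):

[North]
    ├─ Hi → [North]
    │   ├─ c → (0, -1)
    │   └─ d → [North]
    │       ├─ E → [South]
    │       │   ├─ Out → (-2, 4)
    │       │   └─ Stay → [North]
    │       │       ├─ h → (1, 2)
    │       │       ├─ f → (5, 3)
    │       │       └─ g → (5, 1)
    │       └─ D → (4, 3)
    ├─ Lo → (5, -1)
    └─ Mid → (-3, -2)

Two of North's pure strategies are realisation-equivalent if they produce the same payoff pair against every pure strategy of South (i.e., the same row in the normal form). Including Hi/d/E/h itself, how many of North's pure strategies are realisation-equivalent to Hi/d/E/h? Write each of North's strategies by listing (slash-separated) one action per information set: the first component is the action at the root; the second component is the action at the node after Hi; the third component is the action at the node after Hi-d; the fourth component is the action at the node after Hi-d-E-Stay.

Row for Hi/d/E/h (columns Out, Stay): (-2,4) (1,2).
Every one of North's information sets is on the play path for some reply by South when North follows Hi/d/E/h.
Changing the action at any of them therefore changes at least one column, so only Hi/d/E/h itself gives this row.

1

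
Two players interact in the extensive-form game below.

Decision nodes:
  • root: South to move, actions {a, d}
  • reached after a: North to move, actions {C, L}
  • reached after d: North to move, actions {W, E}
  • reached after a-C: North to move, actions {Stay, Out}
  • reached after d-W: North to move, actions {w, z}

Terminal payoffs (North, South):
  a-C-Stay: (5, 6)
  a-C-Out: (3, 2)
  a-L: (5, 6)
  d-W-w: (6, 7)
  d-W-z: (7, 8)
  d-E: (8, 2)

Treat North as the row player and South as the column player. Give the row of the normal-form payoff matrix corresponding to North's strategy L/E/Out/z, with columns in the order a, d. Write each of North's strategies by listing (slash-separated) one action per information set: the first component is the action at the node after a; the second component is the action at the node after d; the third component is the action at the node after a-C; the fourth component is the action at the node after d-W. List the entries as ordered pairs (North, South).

(5,6) (8,2)

vs a: South plays a → North plays L at [a] → (5, 6)
vs d: South plays d → North plays E at [d] → (8, 2)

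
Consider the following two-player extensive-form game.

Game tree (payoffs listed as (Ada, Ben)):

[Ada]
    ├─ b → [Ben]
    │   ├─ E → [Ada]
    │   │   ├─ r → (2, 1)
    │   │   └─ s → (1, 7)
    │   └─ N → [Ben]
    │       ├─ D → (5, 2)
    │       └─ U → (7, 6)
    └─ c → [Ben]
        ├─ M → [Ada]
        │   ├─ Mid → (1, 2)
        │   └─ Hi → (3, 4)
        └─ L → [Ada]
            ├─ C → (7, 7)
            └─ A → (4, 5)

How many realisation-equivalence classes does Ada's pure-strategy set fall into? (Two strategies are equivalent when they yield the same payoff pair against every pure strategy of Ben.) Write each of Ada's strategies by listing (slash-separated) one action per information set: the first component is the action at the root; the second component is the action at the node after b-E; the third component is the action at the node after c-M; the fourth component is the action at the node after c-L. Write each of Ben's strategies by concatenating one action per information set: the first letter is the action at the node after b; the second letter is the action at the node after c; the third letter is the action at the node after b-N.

6

Ada has 16 pure strategies: b/r/Mid/C, b/r/Mid/A, b/r/Hi/C, b/r/Hi/A, b/s/Mid/C, b/s/Mid/A, b/s/Hi/C, b/s/Hi/A, c/r/Mid/C, c/r/Mid/A, c/r/Hi/C, c/r/Hi/A, c/s/Mid/C, c/s/Mid/A, c/s/Hi/C, c/s/Hi/A. Columns: EMD, EMU, ELD, ELU, NMD, NMU, NLD, NLU.
{b/r/Mid/C, b/r/Mid/A, b/r/Hi/C, b/r/Hi/A} → row (2,1) (2,1) (2,1) (2,1) (5,2) (7,6) (5,2) (7,6)
{b/s/Mid/C, b/s/Mid/A, b/s/Hi/C, b/s/Hi/A} → row (1,7) (1,7) (1,7) (1,7) (5,2) (7,6) (5,2) (7,6)
{c/r/Mid/C, c/s/Mid/C} → row (1,2) (1,2) (7,7) (7,7) (1,2) (1,2) (7,7) (7,7)
{c/r/Mid/A, c/s/Mid/A} → row (1,2) (1,2) (4,5) (4,5) (1,2) (1,2) (4,5) (4,5)
{c/r/Hi/C, c/s/Hi/C} → row (3,4) (3,4) (7,7) (7,7) (3,4) (3,4) (7,7) (7,7)
{c/r/Hi/A, c/s/Hi/A} → row (3,4) (3,4) (4,5) (4,5) (3,4) (3,4) (4,5) (4,5)
That's 6 distinct rows out of 16 strategies.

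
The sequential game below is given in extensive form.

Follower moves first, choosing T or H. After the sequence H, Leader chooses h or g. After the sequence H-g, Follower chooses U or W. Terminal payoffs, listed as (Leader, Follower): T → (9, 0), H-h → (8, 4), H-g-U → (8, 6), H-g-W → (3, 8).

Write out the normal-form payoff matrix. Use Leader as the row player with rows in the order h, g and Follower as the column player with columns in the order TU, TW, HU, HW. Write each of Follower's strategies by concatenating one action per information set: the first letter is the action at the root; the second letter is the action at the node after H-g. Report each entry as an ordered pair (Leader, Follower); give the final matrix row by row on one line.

Row h: TU→(9,0), TW→(9,0), HU→(8,4), HW→(8,4)
Row g: TU→(9,0), TW→(9,0), HU→(8,6), HW→(3,8)

h: (9,0) (9,0) (8,4) (8,4) | g: (9,0) (9,0) (8,6) (3,8)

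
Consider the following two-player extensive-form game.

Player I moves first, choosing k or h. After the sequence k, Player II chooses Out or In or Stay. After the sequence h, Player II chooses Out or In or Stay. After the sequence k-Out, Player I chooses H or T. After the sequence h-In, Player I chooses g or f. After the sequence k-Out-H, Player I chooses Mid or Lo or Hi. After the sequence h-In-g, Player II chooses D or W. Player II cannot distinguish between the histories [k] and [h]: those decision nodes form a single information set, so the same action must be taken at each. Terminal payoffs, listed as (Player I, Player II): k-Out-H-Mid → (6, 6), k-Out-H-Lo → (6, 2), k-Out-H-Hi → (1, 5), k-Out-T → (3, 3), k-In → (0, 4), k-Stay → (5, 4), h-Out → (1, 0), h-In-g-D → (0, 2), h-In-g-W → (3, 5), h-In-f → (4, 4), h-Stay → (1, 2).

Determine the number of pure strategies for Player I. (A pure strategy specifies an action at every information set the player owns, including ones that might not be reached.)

24

Player I owns the root with actions {k, h} — two choices.
Player I owns the node after k-Out with actions {H, T} — two choices.
Player I owns the node after h-In with actions {g, f} — two choices.
Player I owns the node after k-Out-H with actions {Mid, Lo, Hi} — three choices.
A pure strategy fixes one action at each information set independently, so the count is the product 2 × 2 × 2 × 3 = 24.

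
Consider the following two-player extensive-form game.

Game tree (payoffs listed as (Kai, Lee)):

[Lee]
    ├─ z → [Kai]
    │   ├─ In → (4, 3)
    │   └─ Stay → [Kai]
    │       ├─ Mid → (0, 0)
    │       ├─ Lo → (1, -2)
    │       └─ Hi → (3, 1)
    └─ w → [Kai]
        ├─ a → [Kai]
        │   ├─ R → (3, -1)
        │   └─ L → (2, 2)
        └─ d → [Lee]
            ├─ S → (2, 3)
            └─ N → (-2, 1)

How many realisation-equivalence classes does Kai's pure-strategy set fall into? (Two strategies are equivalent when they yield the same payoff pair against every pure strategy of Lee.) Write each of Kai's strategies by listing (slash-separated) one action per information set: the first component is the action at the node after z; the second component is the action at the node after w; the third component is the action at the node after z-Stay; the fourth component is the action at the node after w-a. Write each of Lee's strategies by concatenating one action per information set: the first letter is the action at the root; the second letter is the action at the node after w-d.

Kai has 24 pure strategies: In/a/Mid/R, In/a/Mid/L, In/a/Lo/R, In/a/Lo/L, In/a/Hi/R, In/a/Hi/L, In/d/Mid/R, In/d/Mid/L, In/d/Lo/R, In/d/Lo/L, In/d/Hi/R, In/d/Hi/L, Stay/a/Mid/R, Stay/a/Mid/L, Stay/a/Lo/R, Stay/a/Lo/L, Stay/a/Hi/R, Stay/a/Hi/L, Stay/d/Mid/R, Stay/d/Mid/L, Stay/d/Lo/R, Stay/d/Lo/L, Stay/d/Hi/R, Stay/d/Hi/L. Columns: zS, zN, wS, wN.
{In/a/Mid/R, In/a/Lo/R, In/a/Hi/R} → row (4,3) (4,3) (3,-1) (3,-1)
{In/a/Mid/L, In/a/Lo/L, In/a/Hi/L} → row (4,3) (4,3) (2,2) (2,2)
{In/d/Mid/R, In/d/Mid/L, In/d/Lo/R, In/d/Lo/L, In/d/Hi/R, In/d/Hi/L} → row (4,3) (4,3) (2,3) (-2,1)
{Stay/a/Mid/R} → row (0,0) (0,0) (3,-1) (3,-1)
{Stay/a/Mid/L} → row (0,0) (0,0) (2,2) (2,2)
{Stay/a/Lo/R} → row (1,-2) (1,-2) (3,-1) (3,-1)
{Stay/a/Lo/L} → row (1,-2) (1,-2) (2,2) (2,2)
{Stay/a/Hi/R} → row (3,1) (3,1) (3,-1) (3,-1)
{Stay/a/Hi/L} → row (3,1) (3,1) (2,2) (2,2)
{Stay/d/Mid/R, Stay/d/Mid/L} → row (0,0) (0,0) (2,3) (-2,1)
{Stay/d/Lo/R, Stay/d/Lo/L} → row (1,-2) (1,-2) (2,3) (-2,1)
{Stay/d/Hi/R, Stay/d/Hi/L} → row (3,1) (3,1) (2,3) (-2,1)
That's 12 distinct rows out of 24 strategies.

12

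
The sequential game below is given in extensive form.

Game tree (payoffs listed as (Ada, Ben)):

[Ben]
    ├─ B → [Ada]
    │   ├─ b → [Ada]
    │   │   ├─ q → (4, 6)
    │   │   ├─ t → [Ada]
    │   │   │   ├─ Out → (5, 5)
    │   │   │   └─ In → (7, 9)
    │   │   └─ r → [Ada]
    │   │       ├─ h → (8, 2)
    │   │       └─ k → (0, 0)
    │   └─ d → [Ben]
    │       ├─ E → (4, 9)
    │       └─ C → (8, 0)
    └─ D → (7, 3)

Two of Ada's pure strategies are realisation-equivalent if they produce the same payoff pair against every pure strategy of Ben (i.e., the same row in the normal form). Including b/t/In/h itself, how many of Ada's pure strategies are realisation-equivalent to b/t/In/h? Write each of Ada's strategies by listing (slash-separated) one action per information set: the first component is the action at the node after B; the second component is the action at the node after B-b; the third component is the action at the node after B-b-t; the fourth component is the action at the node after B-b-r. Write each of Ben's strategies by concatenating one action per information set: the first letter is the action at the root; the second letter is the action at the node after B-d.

2

Row for b/t/In/h (columns BE, BC, DE, DC): (7,9) (7,9) (7,3) (7,3).
Under b/t/In/h, Ada's choice at the node after B-b-r can never be reached regardless of what Ben does, so varying those choices leaves every outcome unchanged.
Holding the reachable choices fixed and varying the unreachable one freely already gives 2 equivalent strategies.
No other strategy reproduces this row, so those 2 are the full class: b/t/In/h, b/t/In/k.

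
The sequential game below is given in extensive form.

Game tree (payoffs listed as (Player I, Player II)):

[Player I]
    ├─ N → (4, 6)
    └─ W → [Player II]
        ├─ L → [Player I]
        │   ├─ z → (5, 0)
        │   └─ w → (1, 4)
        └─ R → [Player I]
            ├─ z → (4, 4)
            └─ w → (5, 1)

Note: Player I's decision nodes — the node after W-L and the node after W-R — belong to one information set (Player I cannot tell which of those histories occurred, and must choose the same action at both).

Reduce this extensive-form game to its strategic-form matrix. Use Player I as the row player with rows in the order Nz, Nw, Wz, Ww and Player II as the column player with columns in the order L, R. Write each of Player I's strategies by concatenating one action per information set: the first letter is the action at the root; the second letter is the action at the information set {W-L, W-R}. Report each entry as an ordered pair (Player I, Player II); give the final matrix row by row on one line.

Nz: (4,6) (4,6) | Nw: (4,6) (4,6) | Wz: (5,0) (4,4) | Ww: (1,4) (5,1)

Row Nz: L→(4,6), R→(4,6)
Row Nw: L→(4,6), R→(4,6)
Row Wz: L→(5,0), R→(4,4)
Row Ww: L→(1,4), R→(5,1)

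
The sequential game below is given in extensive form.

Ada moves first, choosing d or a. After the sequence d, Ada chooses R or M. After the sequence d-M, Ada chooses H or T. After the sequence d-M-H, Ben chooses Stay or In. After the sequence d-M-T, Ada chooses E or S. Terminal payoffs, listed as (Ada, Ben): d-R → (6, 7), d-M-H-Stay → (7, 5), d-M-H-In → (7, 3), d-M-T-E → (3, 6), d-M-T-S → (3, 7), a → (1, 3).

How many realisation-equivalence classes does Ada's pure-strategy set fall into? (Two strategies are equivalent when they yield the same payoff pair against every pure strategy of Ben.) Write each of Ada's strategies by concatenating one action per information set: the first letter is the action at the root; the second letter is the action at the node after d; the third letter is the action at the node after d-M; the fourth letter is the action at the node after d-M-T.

5

Ada has 16 pure strategies: dRHE, dRHS, dRTE, dRTS, dMHE, dMHS, dMTE, dMTS, aRHE, aRHS, aRTE, aRTS, aMHE, aMHS, aMTE, aMTS. Columns: Stay, In.
{dRHE, dRHS, dRTE, dRTS} → row (6,7) (6,7)
{dMHE, dMHS} → row (7,5) (7,3)
{dMTE} → row (3,6) (3,6)
{dMTS} → row (3,7) (3,7)
{aRHE, aRHS, aRTE, aRTS, aMHE, aMHS, aMTE, aMTS} → row (1,3) (1,3)
That's 5 distinct rows out of 16 strategies.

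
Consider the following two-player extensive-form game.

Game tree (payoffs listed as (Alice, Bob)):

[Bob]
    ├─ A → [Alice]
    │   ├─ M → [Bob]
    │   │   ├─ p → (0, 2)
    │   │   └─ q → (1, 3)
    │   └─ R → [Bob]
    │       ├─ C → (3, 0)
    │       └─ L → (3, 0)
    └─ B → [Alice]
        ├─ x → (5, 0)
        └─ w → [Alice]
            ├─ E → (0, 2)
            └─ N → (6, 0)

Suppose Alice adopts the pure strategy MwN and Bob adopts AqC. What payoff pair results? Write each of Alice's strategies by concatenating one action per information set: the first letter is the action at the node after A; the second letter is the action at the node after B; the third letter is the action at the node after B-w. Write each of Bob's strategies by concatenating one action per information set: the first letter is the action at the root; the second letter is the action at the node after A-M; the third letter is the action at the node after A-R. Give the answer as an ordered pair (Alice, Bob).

Trace the play path from the root:
  Bob plays A
  Alice plays M at [A]
  Bob plays q at [A-M]
→ terminal payoff (1, 3).
(Alice's choice at the node after B is never reached on this path, so it doesn't affect the outcome.)

(1, 3)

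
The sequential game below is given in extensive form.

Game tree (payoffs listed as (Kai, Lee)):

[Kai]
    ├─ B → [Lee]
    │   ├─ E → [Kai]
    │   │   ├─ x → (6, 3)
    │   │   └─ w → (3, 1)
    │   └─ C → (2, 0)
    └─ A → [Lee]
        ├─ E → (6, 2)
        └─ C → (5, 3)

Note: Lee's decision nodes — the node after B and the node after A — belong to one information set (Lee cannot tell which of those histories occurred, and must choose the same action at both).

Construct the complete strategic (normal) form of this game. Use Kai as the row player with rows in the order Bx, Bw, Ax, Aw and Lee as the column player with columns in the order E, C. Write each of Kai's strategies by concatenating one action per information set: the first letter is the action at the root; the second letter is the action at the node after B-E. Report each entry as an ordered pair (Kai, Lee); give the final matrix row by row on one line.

Row Bx: E→(6,3), C→(2,0)
Row Bw: E→(3,1), C→(2,0)
Row Ax: E→(6,2), C→(5,3)
Row Aw: E→(6,2), C→(5,3)

Bx: (6,3) (2,0) | Bw: (3,1) (2,0) | Ax: (6,2) (5,3) | Aw: (6,2) (5,3)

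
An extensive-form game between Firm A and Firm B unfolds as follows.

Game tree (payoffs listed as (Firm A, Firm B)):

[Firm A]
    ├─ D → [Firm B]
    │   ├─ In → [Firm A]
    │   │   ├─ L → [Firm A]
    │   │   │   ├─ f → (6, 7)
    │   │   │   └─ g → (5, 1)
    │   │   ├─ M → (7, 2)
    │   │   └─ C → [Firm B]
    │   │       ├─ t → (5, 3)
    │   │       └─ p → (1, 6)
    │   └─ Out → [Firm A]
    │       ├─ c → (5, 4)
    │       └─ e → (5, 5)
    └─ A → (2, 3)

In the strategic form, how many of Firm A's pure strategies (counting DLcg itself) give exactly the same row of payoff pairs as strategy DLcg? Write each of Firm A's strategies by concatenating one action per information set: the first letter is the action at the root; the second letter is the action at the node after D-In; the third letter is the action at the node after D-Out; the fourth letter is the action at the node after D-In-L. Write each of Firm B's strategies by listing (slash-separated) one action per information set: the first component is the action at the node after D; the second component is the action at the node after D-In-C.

1

Row for DLcg (columns In/t, In/p, Out/t, Out/p): (5,1) (5,1) (5,4) (5,4).
Every one of Firm A's information sets is on the play path for some reply by Firm B when Firm A follows DLcg.
Changing the action at any of them therefore changes at least one column, so only DLcg itself gives this row.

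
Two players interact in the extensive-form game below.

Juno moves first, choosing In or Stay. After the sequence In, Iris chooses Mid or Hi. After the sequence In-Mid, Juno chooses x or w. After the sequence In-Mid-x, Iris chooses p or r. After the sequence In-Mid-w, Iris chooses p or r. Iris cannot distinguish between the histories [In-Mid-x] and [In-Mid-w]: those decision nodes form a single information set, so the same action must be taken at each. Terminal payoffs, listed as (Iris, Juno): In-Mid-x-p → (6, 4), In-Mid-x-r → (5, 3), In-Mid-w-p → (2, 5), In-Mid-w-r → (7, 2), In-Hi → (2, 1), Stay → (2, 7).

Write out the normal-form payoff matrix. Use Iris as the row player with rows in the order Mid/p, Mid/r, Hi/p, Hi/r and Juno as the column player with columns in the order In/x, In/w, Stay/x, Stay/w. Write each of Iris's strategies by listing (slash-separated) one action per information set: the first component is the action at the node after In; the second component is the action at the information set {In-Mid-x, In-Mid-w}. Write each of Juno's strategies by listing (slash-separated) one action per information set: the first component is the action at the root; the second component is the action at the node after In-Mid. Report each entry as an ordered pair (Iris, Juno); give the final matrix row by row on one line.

Mid/p: (6,4) (2,5) (2,7) (2,7) | Mid/r: (5,3) (7,2) (2,7) (2,7) | Hi/p: (2,1) (2,1) (2,7) (2,7) | Hi/r: (2,1) (2,1) (2,7) (2,7)

          In/x     In/w   Stay/x   Stay/w
Mid/p    (6,4)    (2,5)    (2,7)    (2,7)
Mid/r    (5,3)    (7,2)    (2,7)    (2,7)
 Hi/p    (2,1)    (2,1)    (2,7)    (2,7)
 Hi/r    (2,1)    (2,1)    (2,7)    (2,7)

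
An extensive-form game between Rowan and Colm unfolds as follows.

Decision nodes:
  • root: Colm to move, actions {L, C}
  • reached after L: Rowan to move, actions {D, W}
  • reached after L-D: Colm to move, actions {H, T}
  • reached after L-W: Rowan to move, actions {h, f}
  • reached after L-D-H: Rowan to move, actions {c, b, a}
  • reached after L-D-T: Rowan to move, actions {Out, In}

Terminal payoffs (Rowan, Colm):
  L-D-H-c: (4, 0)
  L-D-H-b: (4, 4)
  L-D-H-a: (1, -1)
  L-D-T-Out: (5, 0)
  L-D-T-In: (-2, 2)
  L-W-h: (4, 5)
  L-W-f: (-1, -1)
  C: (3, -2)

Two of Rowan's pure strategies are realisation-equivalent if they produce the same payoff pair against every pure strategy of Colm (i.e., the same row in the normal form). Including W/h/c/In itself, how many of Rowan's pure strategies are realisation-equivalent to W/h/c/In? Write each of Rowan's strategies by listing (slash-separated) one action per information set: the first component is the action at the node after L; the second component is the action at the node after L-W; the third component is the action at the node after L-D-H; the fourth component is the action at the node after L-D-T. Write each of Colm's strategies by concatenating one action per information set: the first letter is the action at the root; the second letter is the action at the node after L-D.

6

Row for W/h/c/In (columns LH, LT, CH, CT): (4,5) (4,5) (3,-2) (3,-2).
Under W/h/c/In, Rowan's choice at the node after L-D-H and at the node after L-D-T can never be reached regardless of what Colm does, so varying those choices leaves every outcome unchanged.
Holding the reachable choices fixed and varying the unreachable ones freely already gives 3 × 2 = 6 equivalent strategies.
No other strategy reproduces this row, so those 6 are the full class: W/h/c/Out, W/h/c/In, W/h/b/Out, W/h/b/In, W/h/a/Out, W/h/a/In.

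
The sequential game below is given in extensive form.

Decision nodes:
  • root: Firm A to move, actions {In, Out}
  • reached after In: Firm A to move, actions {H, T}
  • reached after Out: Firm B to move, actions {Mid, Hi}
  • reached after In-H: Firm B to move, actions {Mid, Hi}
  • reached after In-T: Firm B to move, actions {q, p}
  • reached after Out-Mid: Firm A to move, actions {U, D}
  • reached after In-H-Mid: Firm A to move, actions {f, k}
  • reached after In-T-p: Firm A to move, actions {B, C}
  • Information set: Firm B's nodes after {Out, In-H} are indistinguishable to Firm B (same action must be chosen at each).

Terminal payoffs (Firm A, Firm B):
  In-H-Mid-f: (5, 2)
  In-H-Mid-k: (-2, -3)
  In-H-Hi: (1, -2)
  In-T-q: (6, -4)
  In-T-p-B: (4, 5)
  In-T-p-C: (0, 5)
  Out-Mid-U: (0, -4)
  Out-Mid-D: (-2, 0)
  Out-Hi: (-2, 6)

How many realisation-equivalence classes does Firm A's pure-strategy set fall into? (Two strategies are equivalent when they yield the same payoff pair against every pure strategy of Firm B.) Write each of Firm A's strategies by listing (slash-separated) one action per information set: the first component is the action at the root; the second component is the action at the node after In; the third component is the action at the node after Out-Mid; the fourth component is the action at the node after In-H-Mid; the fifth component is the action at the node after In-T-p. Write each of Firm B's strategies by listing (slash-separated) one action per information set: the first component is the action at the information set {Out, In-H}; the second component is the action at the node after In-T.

6

Firm A has 32 pure strategies: In/H/U/f/B, In/H/U/f/C, In/H/U/k/B, In/H/U/k/C, In/H/D/f/B, In/H/D/f/C, In/H/D/k/B, In/H/D/k/C, In/T/U/f/B, In/T/U/f/C, In/T/U/k/B, In/T/U/k/C, In/T/D/f/B, In/T/D/f/C, In/T/D/k/B, In/T/D/k/C, Out/H/U/f/B, Out/H/U/f/C, Out/H/U/k/B, Out/H/U/k/C, Out/H/D/f/B, Out/H/D/f/C, Out/H/D/k/B, Out/H/D/k/C, Out/T/U/f/B, Out/T/U/f/C, Out/T/U/k/B, Out/T/U/k/C, Out/T/D/f/B, Out/T/D/f/C, Out/T/D/k/B, Out/T/D/k/C. Columns: Mid/q, Mid/p, Hi/q, Hi/p.
{In/H/U/f/B, In/H/U/f/C, In/H/D/f/B, In/H/D/f/C} → row (5,2) (5,2) (1,-2) (1,-2)
{In/H/U/k/B, In/H/U/k/C, In/H/D/k/B, In/H/D/k/C} → row (-2,-3) (-2,-3) (1,-2) (1,-2)
{In/T/U/f/B, In/T/U/k/B, In/T/D/f/B, In/T/D/k/B} → row (6,-4) (4,5) (6,-4) (4,5)
{In/T/U/f/C, In/T/U/k/C, In/T/D/f/C, In/T/D/k/C} → row (6,-4) (0,5) (6,-4) (0,5)
{Out/H/U/f/B, Out/H/U/f/C, Out/H/U/k/B, Out/H/U/k/C, Out/T/U/f/B, Out/T/U/f/C, Out/T/U/k/B, Out/T/U/k/C} → row (0,-4) (0,-4) (-2,6) (-2,6)
{Out/H/D/f/B, Out/H/D/f/C, Out/H/D/k/B, Out/H/D/k/C, Out/T/D/f/B, Out/T/D/f/C, Out/T/D/k/B, Out/T/D/k/C} → row (-2,0) (-2,0) (-2,6) (-2,6)
That's 6 distinct rows out of 32 strategies.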